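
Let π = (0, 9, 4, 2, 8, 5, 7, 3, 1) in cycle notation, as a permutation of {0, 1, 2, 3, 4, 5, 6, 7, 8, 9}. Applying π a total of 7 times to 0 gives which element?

3

0 lies in the 9-cycle (0, 9, 4, 2, 8, 5, 7, 3, 1).
Stepping 7 places around the cycle: 0 → 9 → 4 → 2 → 8 → 5 → 7 → 3.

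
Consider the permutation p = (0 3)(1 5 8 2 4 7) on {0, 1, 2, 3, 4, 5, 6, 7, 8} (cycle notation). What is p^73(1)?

5

1 lies in the 6-cycle (1 5 8 2 4 7).
Powers repeat with period 6 on this cycle, and 73 mod 6 = 1, so p^73(1) = p^1(1).
Stepping 1 place around the cycle: 1 → 5.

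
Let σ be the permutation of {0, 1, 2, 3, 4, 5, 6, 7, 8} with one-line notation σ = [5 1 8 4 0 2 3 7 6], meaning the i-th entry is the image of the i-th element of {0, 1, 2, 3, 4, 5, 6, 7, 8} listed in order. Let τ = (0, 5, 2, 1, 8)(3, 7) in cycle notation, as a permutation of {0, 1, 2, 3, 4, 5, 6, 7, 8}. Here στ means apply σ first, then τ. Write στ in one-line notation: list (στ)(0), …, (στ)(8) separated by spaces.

Chase each element through σ then τ: 0 → 5 → 2; 1 → 1 → 8; 2 → 8 → 0; 3 → 4 → 4; 4 → 0 → 5; 5 → 2 → 1; 6 → 3 → 7; 7 → 7 → 3; 8 → 6 → 6.
Collecting the images, στ = [2 8 0 4 5 1 7 3 6].

2 8 0 4 5 1 7 3 6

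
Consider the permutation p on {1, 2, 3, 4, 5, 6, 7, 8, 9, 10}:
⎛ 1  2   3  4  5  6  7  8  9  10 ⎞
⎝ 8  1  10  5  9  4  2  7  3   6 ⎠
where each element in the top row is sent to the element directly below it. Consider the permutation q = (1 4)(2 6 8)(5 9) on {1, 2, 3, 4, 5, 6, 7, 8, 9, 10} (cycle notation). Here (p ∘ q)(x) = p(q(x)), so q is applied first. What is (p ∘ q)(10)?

6

First apply q: q(10) = 10, then p(10) = 6. Thus (p ∘ q)(10) = 6.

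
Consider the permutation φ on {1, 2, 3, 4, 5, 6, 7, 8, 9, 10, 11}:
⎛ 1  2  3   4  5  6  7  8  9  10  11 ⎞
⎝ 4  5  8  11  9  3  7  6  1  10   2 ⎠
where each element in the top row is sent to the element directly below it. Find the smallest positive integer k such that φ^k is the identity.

The disjoint-cycle form of φ has cycle lengths 6, 3, 1, 1.
The order of φ is the least common multiple of its cycle lengths: lcm(6, 3) = 6.

6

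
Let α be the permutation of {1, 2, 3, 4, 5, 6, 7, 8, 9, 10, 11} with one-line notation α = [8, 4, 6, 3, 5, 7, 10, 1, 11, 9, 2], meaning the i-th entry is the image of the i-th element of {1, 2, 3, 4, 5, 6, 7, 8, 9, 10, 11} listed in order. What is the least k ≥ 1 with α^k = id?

8

Writing α as disjoint cycles, the cycle lengths are 8, 2, 1.
Since disjoint cycles commute, ord(α) = lcm(8, 2) = 8.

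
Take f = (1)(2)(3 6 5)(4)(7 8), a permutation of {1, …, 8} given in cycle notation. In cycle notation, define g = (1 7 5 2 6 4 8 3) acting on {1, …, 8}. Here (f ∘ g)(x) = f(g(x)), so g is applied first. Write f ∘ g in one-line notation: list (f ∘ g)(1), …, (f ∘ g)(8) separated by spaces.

8 5 1 7 2 4 3 6

(f ∘ g)(x) = f(g(x)). Computing each image: f(g(1)) = f(7) = 8, f(g(2)) = f(6) = 5, f(g(3)) = f(1) = 1, f(g(4)) = f(8) = 7, f(g(5)) = f(2) = 2, f(g(6)) = f(4) = 4, f(g(7)) = f(5) = 3, f(g(8)) = f(3) = 6.
Hence f ∘ g = [8 5 1 7 2 4 3 6].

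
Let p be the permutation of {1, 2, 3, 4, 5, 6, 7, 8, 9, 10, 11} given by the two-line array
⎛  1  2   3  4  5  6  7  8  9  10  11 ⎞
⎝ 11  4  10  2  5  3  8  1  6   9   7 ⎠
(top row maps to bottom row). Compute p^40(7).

Tracing 7 → 8 → … returns to 7 after 4 steps, so 7 lies in a 4-cycle (1, 11, 7, 8).
On a 4-cycle, p^4 is the identity, so p^40 = p^0 there (40 ≡ 0 mod 4).
So p^40(7) = 7.

7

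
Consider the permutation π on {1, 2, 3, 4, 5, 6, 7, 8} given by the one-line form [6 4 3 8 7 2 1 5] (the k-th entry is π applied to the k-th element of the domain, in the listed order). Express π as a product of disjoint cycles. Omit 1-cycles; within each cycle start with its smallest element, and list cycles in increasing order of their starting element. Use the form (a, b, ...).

From 1: 1 → 6 → 2 → 4 → 8 → 5 → 7 → 1, closing the cycle (1, 6, 2, 4, 8, 5, 7).
Continuing from each remaining unvisited element yields (1, 6, 2, 4, 8, 5, 7).

(1, 6, 2, 4, 8, 5, 7)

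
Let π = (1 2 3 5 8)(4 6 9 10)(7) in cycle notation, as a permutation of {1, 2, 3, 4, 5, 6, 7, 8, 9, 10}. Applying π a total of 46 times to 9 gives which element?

4

9 lies in the 4-cycle (4 6 9 10).
Since the cycle has length 4, π^46 acts on it the same as π^2 (46 mod 4 = 2).
Advancing 2 steps from 9: 9 → 10 → 4.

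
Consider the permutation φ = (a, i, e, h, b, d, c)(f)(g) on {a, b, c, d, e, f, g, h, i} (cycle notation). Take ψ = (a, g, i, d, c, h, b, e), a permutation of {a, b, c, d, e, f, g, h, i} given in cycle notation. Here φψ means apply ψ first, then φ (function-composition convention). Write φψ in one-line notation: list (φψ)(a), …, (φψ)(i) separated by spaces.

(φψ)(x) = φ(ψ(x)). Computing each image: φ(ψ(a)) = φ(g) = g, φ(ψ(b)) = φ(e) = h, φ(ψ(c)) = φ(h) = b, φ(ψ(d)) = φ(c) = a, φ(ψ(e)) = φ(a) = i, φ(ψ(f)) = φ(f) = f, φ(ψ(g)) = φ(i) = e, φ(ψ(h)) = φ(b) = d, φ(ψ(i)) = φ(d) = c.
Hence φψ = [g h b a i f e d c].

g h b a i f e d c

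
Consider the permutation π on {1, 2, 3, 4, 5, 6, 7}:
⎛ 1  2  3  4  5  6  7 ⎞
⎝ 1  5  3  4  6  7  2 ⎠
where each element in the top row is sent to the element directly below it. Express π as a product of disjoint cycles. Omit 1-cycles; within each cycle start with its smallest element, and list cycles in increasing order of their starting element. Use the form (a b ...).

From 2: 2 → 5 → 6 → 7 → 2, closing the cycle (2 5 6 7).
Repeating from the next unused element and collecting all non-trivial cycles gives (2 5 6 7).

(2 5 6 7)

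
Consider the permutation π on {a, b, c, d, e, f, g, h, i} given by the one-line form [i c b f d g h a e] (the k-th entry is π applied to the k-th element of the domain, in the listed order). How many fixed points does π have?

No element satisfies π(x) = x, so there are 0 fixed points.

0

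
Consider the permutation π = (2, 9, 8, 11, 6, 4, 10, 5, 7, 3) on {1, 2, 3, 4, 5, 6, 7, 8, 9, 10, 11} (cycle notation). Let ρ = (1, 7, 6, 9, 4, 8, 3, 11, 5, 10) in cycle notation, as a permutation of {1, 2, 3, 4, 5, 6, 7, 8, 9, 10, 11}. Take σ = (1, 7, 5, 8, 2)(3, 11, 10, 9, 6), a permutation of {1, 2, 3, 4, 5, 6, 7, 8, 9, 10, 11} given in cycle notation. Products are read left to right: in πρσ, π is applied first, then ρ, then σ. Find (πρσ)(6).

2

Chase 6: π(6) = 4; ρ(4) = 8; σ(8) = 2. Hence (πρσ)(6) = 2.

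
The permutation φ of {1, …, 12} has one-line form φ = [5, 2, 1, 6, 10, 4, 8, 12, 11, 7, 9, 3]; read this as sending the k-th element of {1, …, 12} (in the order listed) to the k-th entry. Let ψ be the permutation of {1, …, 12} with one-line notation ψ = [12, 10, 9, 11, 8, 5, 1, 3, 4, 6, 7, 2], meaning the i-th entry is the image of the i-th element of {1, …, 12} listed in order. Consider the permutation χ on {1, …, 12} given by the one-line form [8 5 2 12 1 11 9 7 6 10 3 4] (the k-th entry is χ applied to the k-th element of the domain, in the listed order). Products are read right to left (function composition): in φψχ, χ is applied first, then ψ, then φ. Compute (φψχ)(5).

3

Apply the permutations in order: χ(5) = 1, then ψ(1) = 12, then φ(12) = 3. So (φψχ)(5) = 3.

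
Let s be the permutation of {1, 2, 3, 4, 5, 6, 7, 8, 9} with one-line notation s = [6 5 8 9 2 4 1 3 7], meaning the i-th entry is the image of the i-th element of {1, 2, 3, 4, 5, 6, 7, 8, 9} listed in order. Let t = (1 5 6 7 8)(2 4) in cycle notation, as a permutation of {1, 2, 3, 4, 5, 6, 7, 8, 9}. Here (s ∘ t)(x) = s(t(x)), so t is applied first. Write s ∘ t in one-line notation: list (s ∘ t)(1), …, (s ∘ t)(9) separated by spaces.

2 9 8 5 4 1 3 6 7

For each element, apply t then s: 1 → 5 → 2; 2 → 4 → 9; 3 → 3 → 8; 4 → 2 → 5; 5 → 6 → 4; 6 → 7 → 1; 7 → 8 → 3; 8 → 1 → 6; 9 → 9 → 7.
Collecting the images, s ∘ t = [2 9 8 5 4 1 3 6 7].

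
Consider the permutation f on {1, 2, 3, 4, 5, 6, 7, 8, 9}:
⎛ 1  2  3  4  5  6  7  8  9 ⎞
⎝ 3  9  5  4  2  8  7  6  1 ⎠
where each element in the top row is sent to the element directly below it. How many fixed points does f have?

2

The fixed points (elements with f(x) = x) are {4, 7}, so there are 2.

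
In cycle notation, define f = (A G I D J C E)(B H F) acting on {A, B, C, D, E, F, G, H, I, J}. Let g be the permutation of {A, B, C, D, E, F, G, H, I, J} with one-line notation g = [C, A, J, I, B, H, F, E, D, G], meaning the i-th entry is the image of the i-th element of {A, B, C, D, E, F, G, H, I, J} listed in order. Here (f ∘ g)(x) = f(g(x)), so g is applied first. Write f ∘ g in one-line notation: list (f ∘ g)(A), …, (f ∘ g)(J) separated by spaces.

Chase each element through g then f: A → C → E; B → A → G; C → J → C; D → I → D; E → B → H; F → H → F; G → F → B; H → E → A; I → D → J; J → G → I.
So f ∘ g in one-line form is E G C D H F B A J I.

E G C D H F B A J I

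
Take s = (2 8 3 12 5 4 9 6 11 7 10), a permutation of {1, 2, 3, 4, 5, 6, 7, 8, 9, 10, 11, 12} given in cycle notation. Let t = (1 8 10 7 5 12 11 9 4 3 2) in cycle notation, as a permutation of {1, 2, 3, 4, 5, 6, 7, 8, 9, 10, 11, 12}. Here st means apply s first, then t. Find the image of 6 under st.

(st)(6) = t(s(6)). s(6) = 11, then t(11) = 9. So (st)(6) = 9.

9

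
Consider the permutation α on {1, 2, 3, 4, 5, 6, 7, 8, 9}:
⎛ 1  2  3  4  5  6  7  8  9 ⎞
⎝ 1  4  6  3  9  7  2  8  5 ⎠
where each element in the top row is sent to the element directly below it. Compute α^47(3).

7

Tracing 3 → 6 → … returns to 3 after 5 steps, so 3 lies in a 5-cycle (2, 4, 3, 6, 7).
On a 5-cycle, α^5 is the identity, so α^47 = α^2 there (47 ≡ 2 mod 5).
Stepping 2 places around the cycle: 3 → 6 → 7.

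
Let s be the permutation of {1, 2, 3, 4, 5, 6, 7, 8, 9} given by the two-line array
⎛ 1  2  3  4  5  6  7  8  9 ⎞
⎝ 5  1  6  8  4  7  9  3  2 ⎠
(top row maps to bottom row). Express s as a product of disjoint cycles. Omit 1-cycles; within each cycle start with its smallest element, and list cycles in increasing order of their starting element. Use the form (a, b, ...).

(1, 5, 4, 8, 3, 6, 7, 9, 2)

From 1: 1 → 5 → 4 → 8 → 3 → 6 → 7 → 9 → 2 → 1, closing the cycle (1, 5, 4, 8, 3, 6, 7, 9, 2).
Repeating from the next unused element and collecting all non-trivial cycles gives (1, 5, 4, 8, 3, 6, 7, 9, 2).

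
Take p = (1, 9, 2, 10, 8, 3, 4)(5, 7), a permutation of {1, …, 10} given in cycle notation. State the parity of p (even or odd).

The cycle lengths are 7, 2, 1.
A cycle of length ℓ contributes ℓ−1 transpositions, so p is a product of 6 + 1 = 7 transpositions — odd.

odd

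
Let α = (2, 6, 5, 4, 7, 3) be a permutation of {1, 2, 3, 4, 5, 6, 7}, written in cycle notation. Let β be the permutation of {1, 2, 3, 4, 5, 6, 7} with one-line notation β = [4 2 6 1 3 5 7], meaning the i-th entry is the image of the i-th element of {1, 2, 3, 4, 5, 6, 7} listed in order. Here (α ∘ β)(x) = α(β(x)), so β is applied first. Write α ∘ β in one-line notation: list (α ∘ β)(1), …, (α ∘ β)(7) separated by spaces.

7 6 5 1 2 4 3

For each element, apply β then α: 1 → 4 → 7; 2 → 2 → 6; 3 → 6 → 5; 4 → 1 → 1; 5 → 3 → 2; 6 → 5 → 4; 7 → 7 → 3.
Collecting the images, α ∘ β = [7 6 5 1 2 4 3].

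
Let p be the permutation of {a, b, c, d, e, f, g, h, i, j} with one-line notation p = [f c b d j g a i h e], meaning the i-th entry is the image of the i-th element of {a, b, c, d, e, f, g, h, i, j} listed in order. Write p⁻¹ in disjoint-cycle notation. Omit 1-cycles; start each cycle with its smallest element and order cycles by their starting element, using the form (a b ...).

(a g f)(b c)(e j)(h i)

The cycle decomposition of p is (a f g)(b c)(e j)(h i).
The inverse reverses every cycle; in canonical form, p⁻¹ = (a g f)(b c)(e j)(h i).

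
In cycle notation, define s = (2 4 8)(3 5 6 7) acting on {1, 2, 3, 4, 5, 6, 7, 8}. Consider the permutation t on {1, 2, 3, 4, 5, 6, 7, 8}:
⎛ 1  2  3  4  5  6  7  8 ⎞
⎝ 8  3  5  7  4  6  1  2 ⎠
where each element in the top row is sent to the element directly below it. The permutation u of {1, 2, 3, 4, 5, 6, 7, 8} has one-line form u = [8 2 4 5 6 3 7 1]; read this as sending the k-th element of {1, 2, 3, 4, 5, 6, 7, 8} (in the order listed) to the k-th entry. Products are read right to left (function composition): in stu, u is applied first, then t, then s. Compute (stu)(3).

Apply the permutations in order: u(3) = 4, then t(4) = 7, then s(7) = 3. So (stu)(3) = 3.

3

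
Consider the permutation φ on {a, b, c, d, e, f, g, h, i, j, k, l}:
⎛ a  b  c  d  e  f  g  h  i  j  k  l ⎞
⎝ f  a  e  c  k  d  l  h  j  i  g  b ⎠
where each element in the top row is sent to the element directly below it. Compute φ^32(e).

Tracing e → k → … returns to e after 9 steps, so e lies in a 9-cycle (a, f, d, c, e, k, g, l, b).
On a 9-cycle, φ^9 is the identity, so φ^32 = φ^5 there (32 ≡ 5 mod 9).
Stepping 5 places around the cycle: e → k → g → l → b → a.

a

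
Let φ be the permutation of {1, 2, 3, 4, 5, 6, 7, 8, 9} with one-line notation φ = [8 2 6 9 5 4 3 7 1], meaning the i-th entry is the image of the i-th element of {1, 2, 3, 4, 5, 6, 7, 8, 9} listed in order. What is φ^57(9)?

Tracing 9 → 1 → … returns to 9 after 7 steps, so 9 lies in a 7-cycle (1 8 7 3 6 4 9).
On a 7-cycle, φ^7 is the identity, so φ^57 = φ^1 there (57 ≡ 1 mod 7).
Stepping 1 place around the cycle: 9 → 1.

1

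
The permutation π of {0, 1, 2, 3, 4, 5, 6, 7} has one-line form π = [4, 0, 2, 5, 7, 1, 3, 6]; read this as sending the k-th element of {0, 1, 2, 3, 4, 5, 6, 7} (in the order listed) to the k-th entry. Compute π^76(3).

Tracing 3 → 5 → … returns to 3 after 7 steps, so 3 lies in a 7-cycle (0 4 7 6 3 5 1).
On a 7-cycle, π^7 is the identity, so π^76 = π^6 there (76 ≡ 6 mod 7).
Stepping 6 places around the cycle: 3 → 5 → 1 → 0 → 4 → 7 → 6.

6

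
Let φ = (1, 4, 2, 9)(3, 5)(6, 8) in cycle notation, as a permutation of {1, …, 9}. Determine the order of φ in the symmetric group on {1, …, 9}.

4

The disjoint cycles have lengths 4, 2, 2, 1.
Since disjoint cycles commute, ord(φ) = lcm(4, 2, 2) = 4.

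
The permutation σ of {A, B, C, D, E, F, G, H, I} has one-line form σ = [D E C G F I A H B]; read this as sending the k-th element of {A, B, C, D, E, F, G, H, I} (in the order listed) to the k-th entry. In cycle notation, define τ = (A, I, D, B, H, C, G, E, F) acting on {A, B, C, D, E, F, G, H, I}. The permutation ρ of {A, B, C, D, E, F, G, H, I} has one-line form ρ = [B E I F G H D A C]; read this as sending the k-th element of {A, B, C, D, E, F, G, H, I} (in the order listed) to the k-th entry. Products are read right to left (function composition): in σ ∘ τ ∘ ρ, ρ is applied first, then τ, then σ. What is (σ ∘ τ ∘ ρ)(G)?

E

Apply the permutations in order: ρ(G) = D, then τ(D) = B, then σ(B) = E. So (σ ∘ τ ∘ ρ)(G) = E.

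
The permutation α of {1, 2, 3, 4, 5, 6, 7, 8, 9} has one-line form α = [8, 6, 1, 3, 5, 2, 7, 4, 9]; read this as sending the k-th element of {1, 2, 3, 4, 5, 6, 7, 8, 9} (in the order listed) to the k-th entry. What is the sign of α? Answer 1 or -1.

In disjoint-cycle form the cycle lengths are 4, 2, 1, 1, 1.
A cycle is odd iff its length is even; α has 2 even-length cycles, so sgn(α) = (−1)^2 and α is even.

1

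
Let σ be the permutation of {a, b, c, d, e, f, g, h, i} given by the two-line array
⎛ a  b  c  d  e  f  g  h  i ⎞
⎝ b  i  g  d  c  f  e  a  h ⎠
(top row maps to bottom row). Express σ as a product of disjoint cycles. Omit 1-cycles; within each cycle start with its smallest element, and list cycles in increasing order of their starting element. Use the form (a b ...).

(a b i h)(c g e)

From a: a → b → i → h → a, closing the cycle (a b i h).
Continuing from each remaining unvisited element yields (a b i h)(c g e).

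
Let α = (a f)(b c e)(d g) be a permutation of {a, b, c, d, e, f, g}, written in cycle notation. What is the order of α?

6

The cycle type of α is (3, 2, 2).
Since disjoint cycles commute, ord(α) = lcm(3, 2, 2) = 6.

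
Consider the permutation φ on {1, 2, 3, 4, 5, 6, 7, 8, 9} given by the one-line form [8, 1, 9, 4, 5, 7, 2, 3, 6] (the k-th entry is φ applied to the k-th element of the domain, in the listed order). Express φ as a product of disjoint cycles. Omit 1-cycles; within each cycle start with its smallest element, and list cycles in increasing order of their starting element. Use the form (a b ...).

From 1: 1 → 8 → 3 → 9 → 6 → 7 → 2 → 1, closing the cycle (1 8 3 9 6 7 2).
Repeating from the next unused element and collecting all non-trivial cycles gives (1 8 3 9 6 7 2).

(1 8 3 9 6 7 2)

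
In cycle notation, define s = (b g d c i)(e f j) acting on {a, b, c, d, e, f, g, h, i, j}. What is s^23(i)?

d

i lies in the 5-cycle (b g d c i).
On a 5-cycle, s^5 is the identity, so s^23 = s^3 there (23 ≡ 3 mod 5).
Advancing 3 steps from i: i → b → g → d.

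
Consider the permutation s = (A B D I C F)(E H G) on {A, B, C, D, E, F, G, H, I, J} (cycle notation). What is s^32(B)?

B lies in the 6-cycle (A B D I C F).
Powers repeat with period 6 on this cycle, and 32 mod 6 = 2, so s^32(B) = s^2(B).
Advancing 2 steps from B: B → D → I.

I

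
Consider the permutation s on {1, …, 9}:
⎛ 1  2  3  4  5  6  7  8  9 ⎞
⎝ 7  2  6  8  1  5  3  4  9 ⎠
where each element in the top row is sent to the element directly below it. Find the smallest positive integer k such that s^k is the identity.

10

Decomposing into disjoint cycles gives cycle lengths 5, 2, 1, 1.
Since disjoint cycles commute, ord(s) = lcm(5, 2) = 10.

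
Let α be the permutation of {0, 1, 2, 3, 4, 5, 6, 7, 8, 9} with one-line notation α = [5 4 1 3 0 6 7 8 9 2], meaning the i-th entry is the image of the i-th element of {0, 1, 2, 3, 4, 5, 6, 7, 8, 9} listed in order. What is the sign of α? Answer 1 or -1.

In disjoint-cycle form the cycle lengths are 9, 1.
A cycle is odd iff its length is even; α has 0 even-length cycles, so sgn(α) = (−1)^0 and α is even.

1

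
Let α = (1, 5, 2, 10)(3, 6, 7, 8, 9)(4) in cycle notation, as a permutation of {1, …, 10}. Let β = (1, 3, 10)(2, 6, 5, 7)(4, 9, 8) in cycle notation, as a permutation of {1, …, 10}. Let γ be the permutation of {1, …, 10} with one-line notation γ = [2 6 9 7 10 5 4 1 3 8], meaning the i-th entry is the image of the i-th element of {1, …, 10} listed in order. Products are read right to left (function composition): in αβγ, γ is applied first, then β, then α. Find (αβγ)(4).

Apply the permutations in order: γ(4) = 7, then β(7) = 2, then α(2) = 10. So (αβγ)(4) = 10.

10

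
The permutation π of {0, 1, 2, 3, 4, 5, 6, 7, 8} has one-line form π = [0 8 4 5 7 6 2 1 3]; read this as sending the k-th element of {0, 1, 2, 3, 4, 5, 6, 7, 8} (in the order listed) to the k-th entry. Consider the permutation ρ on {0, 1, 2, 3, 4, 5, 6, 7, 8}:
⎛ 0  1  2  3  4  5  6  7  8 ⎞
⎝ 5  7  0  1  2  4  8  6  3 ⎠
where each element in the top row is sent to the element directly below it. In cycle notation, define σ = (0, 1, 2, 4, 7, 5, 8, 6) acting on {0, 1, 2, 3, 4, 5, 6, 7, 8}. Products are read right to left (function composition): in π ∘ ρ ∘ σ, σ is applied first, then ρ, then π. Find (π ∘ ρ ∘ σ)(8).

3

Chase 8: σ(8) = 6; ρ(6) = 8; π(8) = 3. Hence (π ∘ ρ ∘ σ)(8) = 3.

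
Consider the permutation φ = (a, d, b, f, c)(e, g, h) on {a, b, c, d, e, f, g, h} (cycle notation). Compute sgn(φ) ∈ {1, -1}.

1

The cycle lengths are 5, 3.
A cycle of length ℓ contributes ℓ−1 transpositions, so φ is a product of 4 + 2 = 6 transpositions — even.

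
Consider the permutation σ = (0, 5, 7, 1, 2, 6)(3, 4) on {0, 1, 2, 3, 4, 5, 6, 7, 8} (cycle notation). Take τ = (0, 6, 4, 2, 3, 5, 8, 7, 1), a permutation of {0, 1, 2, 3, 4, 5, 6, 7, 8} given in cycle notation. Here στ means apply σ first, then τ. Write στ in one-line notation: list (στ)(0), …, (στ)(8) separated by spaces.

8 3 4 2 5 1 6 0 7

(στ)(x) = τ(σ(x)). Computing each image: τ(σ(0)) = τ(5) = 8, τ(σ(1)) = τ(2) = 3, τ(σ(2)) = τ(6) = 4, τ(σ(3)) = τ(4) = 2, τ(σ(4)) = τ(3) = 5, τ(σ(5)) = τ(7) = 1, τ(σ(6)) = τ(0) = 6, τ(σ(7)) = τ(1) = 0, τ(σ(8)) = τ(8) = 7.
Hence στ = [8 3 4 2 5 1 6 0 7].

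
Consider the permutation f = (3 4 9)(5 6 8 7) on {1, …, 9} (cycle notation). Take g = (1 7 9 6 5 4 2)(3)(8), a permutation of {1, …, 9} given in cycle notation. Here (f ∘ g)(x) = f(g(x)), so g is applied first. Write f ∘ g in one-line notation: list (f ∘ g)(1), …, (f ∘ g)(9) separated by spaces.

5 1 4 2 9 6 3 7 8

(f ∘ g)(x) = f(g(x)). Computing each image: f(g(1)) = f(7) = 5, f(g(2)) = f(1) = 1, f(g(3)) = f(3) = 4, f(g(4)) = f(2) = 2, f(g(5)) = f(4) = 9, f(g(6)) = f(5) = 6, f(g(7)) = f(9) = 3, f(g(8)) = f(8) = 7, f(g(9)) = f(6) = 8.
Hence f ∘ g = [5 1 4 2 9 6 3 7 8].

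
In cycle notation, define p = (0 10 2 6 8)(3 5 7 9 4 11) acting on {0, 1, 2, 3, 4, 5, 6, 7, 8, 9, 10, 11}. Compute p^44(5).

5 lies in the 6-cycle (3 5 7 9 4 11).
On a 6-cycle, p^6 is the identity, so p^44 = p^2 there (44 ≡ 2 mod 6).
Stepping 2 places around the cycle: 5 → 7 → 9.

9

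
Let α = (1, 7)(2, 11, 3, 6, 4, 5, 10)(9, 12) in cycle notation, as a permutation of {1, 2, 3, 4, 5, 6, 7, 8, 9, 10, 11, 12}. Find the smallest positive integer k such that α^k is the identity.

The disjoint cycles have lengths 7, 2, 2, 1.
The order is lcm(7, 2, 2) = 14.

14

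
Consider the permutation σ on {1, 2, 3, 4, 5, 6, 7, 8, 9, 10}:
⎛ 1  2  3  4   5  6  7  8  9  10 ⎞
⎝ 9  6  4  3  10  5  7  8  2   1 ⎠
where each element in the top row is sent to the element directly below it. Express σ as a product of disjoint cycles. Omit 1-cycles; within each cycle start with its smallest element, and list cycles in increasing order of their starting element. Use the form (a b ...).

(1 9 2 6 5 10)(3 4)

From 1: 1 → 9 → 2 → 6 → 5 → 10 → 1, closing the cycle (1 9 2 6 5 10).
Continuing from each remaining unvisited element yields (1 9 2 6 5 10)(3 4).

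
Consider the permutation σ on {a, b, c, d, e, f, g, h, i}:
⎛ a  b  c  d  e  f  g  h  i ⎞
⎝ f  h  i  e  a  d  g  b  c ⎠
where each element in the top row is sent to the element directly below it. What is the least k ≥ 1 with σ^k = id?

Writing σ as disjoint cycles, the cycle lengths are 4, 2, 2, 1.
The order is lcm(4, 2, 2) = 4.

4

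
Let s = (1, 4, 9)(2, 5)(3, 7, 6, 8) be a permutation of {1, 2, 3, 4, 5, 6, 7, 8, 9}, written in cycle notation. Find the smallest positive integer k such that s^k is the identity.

The cycle type of s is (4, 3, 2).
Since disjoint cycles commute, ord(s) = lcm(4, 3, 2) = 12.

12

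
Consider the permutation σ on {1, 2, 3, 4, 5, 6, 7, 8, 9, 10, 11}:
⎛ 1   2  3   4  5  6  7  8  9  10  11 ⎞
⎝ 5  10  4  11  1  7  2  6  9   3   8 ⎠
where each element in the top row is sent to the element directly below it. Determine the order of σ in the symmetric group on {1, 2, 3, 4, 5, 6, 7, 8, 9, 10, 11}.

The disjoint-cycle form of σ has cycle lengths 8, 2, 1.
The order is lcm(8, 2) = 8.

8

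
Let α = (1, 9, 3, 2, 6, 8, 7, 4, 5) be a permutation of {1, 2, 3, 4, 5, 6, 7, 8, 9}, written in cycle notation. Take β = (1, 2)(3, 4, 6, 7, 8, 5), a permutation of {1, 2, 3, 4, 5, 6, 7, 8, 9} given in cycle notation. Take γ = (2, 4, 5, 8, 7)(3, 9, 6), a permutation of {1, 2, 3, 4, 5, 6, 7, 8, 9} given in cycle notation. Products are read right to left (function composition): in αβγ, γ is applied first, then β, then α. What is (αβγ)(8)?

Apply the permutations in order: γ(8) = 7, then β(7) = 8, then α(8) = 7. So (αβγ)(8) = 7.

7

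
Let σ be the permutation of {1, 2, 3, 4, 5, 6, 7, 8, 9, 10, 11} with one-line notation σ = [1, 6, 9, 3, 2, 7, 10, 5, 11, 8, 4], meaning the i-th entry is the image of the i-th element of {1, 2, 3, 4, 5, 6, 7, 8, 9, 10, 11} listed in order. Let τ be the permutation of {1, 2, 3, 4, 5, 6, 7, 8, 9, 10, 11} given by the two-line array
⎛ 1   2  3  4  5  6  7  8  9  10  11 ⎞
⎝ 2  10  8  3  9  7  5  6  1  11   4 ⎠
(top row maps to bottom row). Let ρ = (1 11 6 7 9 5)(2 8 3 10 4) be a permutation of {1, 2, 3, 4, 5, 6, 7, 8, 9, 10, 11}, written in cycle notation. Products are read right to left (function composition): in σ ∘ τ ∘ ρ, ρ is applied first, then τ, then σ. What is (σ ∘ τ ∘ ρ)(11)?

Chase 11: ρ(11) = 6; τ(6) = 7; σ(7) = 10. Hence (σ ∘ τ ∘ ρ)(11) = 10.

10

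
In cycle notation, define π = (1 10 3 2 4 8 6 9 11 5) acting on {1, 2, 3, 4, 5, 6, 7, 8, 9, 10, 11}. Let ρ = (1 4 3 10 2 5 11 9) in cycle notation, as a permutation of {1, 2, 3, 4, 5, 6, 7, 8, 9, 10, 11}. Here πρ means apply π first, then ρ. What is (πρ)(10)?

10

First apply π: π(10) = 3, then ρ(3) = 10. Thus (πρ)(10) = 10.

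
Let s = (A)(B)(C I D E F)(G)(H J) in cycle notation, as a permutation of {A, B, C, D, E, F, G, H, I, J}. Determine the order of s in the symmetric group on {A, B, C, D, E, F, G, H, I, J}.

The cycle type of s is (5, 2, 1, 1, 1).
The order is lcm(5, 2) = 10.

10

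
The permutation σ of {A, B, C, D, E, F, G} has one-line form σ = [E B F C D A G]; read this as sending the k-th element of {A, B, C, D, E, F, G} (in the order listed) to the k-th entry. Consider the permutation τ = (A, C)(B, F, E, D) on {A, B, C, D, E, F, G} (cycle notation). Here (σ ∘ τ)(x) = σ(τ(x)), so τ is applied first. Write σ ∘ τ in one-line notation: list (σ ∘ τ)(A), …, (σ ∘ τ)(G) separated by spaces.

For each element, apply τ then σ: A → C → F; B → F → A; C → A → E; D → B → B; E → D → C; F → E → D; G → G → G.
Collecting the images, σ ∘ τ = [F A E B C D G].

F A E B C D G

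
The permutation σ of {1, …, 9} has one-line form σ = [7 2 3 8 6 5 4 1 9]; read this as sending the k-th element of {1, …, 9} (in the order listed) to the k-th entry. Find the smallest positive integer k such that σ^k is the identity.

The disjoint-cycle form of σ has cycle lengths 4, 2, 1, 1, 1.
Since disjoint cycles commute, ord(σ) = lcm(4, 2) = 4.

4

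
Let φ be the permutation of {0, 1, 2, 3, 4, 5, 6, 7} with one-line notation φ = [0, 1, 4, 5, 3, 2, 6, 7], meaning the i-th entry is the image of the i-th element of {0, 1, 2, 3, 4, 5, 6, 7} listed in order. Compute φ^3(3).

4

Tracing 3 → 5 → … returns to 3 after 4 steps, so 3 lies in a 4-cycle (2 4 3 5).
Stepping 3 places around the cycle: 3 → 5 → 2 → 4.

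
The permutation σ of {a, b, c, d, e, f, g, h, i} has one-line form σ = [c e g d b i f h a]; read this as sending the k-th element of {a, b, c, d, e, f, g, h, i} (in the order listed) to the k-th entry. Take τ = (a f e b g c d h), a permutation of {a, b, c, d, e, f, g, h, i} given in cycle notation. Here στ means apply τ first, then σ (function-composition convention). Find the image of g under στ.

First apply τ: τ(g) = c, then σ(c) = g. Thus (στ)(g) = g.

g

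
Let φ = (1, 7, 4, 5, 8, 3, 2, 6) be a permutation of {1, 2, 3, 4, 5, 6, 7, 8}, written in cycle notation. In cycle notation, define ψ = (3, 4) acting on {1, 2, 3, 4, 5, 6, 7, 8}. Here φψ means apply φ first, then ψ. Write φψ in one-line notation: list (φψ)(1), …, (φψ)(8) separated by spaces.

Chase each element through φ then ψ: 1 → 7 → 7; 2 → 6 → 6; 3 → 2 → 2; 4 → 5 → 5; 5 → 8 → 8; 6 → 1 → 1; 7 → 4 → 3; 8 → 3 → 4.
So φψ in one-line form is 7 6 2 5 8 1 3 4.

7 6 2 5 8 1 3 4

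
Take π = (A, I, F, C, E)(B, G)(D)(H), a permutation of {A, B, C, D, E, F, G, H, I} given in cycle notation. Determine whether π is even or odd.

odd

The cycle lengths are 5, 2, 1, 1.
A cycle is odd iff its length is even; π has 1 even-length cycle, so sgn(π) = (−1)^1 and π is odd.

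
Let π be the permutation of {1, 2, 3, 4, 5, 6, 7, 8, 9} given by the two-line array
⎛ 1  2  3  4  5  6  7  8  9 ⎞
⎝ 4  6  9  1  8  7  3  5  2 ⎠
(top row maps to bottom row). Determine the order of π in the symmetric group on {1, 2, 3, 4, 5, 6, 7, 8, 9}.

The disjoint-cycle form of π has cycle lengths 5, 2, 2.
Since disjoint cycles commute, ord(π) = lcm(5, 2, 2) = 10.

10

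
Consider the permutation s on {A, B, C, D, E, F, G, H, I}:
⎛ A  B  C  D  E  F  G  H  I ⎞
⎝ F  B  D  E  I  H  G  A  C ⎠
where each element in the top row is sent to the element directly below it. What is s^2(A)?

H

Tracing A → F → … returns to A after 3 steps, so A lies in a 3-cycle (A F H).
Advancing 2 steps from A: A → F → H.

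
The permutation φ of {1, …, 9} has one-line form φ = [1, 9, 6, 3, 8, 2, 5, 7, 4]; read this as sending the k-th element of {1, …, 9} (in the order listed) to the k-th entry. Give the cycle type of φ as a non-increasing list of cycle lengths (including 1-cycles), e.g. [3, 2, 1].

[5, 3, 1]

The disjoint cycles are (1)(2 9 4 3 6)(5 8 7), with lengths 5, 3, 1 in non-increasing order.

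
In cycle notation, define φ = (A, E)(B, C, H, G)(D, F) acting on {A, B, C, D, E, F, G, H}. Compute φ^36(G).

G

G lies in the 4-cycle (B, C, H, G).
Powers repeat with period 4 on this cycle, and 36 mod 4 = 0, so φ^36(G) = φ^0(G).
So φ^36(G) = G.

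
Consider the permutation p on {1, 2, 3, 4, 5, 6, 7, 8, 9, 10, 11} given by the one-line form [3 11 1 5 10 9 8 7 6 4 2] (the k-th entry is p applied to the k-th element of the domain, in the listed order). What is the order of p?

Writing p as disjoint cycles, the cycle lengths are 3, 2, 2, 2, 2.
The order is lcm(3, 2, 2, 2, 2) = 6.

6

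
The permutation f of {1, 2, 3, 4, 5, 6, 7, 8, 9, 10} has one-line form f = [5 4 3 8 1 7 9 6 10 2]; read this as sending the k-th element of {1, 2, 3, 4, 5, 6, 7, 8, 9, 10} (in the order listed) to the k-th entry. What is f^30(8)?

7

Tracing 8 → 6 → … returns to 8 after 7 steps, so 8 lies in a 7-cycle (2, 4, 8, 6, 7, 9, 10).
On a 7-cycle, f^7 is the identity, so f^30 = f^2 there (30 ≡ 2 mod 7).
Advancing 2 steps from 8: 8 → 6 → 7.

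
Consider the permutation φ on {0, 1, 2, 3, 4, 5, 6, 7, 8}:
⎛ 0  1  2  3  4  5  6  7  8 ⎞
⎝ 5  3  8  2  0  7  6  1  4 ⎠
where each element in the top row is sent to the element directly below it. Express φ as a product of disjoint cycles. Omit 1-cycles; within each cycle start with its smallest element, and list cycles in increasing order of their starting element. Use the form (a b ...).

From 0: 0 → 5 → 7 → 1 → 3 → 2 → 8 → 4 → 0, closing the cycle (0 5 7 1 3 2 8 4).
Repeating from the next unused element and collecting all non-trivial cycles gives (0 5 7 1 3 2 8 4).

(0 5 7 1 3 2 8 4)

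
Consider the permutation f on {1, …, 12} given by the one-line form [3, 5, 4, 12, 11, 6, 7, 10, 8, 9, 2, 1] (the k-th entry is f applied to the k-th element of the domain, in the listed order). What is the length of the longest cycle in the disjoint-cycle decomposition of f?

4

Decomposing into disjoint cycles gives (1 3 4 12)(2 5 11)(8 10 9); the longest has length 4.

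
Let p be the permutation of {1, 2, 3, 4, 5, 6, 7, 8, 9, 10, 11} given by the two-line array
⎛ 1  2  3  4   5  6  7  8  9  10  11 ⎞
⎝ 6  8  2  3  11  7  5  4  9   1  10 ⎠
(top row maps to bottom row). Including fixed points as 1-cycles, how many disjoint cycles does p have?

The cycle decomposition is (1, 6, 7, 5, 11, 10)(2, 8, 4, 3)(9), which has 3 cycles (counting 1-cycles).

3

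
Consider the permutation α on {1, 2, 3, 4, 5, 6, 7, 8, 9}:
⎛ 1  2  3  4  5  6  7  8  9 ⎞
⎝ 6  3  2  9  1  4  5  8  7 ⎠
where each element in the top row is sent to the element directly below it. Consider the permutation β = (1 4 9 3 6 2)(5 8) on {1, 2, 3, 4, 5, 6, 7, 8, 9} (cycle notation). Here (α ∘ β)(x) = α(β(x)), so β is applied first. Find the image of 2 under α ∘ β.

6

(α ∘ β)(2) = α(β(2)). β(2) = 1, then α(1) = 6. So (α ∘ β)(2) = 6.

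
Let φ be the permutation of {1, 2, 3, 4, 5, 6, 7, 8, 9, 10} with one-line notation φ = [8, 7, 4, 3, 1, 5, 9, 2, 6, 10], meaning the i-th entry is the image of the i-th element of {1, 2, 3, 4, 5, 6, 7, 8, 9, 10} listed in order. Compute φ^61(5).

Tracing 5 → 1 → … returns to 5 after 7 steps, so 5 lies in a 7-cycle (1 8 2 7 9 6 5).
On a 7-cycle, φ^7 is the identity, so φ^61 = φ^5 there (61 ≡ 5 mod 7).
Advancing 5 steps from 5: 5 → 1 → 8 → 2 → 7 → 9.

9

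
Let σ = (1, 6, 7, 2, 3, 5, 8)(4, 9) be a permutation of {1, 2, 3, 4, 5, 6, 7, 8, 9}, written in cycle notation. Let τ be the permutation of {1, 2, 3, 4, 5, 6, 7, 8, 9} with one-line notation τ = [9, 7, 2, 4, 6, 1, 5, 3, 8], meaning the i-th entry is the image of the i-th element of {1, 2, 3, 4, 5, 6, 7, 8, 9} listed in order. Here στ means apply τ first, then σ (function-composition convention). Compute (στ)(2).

2

(στ)(2) = σ(τ(2)). τ(2) = 7, then σ(7) = 2. So (στ)(2) = 2.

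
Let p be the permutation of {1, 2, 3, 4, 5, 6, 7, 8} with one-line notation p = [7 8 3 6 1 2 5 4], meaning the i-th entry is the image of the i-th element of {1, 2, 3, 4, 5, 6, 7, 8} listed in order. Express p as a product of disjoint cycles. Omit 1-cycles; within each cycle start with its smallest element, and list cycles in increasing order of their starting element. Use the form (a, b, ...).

(1, 7, 5)(2, 8, 4, 6)

Start at 1 and follow images: 1 → 7 → 5 → 1, giving the cycle (1, 7, 5).
Continuing from each remaining unvisited element yields (1, 7, 5)(2, 8, 4, 6).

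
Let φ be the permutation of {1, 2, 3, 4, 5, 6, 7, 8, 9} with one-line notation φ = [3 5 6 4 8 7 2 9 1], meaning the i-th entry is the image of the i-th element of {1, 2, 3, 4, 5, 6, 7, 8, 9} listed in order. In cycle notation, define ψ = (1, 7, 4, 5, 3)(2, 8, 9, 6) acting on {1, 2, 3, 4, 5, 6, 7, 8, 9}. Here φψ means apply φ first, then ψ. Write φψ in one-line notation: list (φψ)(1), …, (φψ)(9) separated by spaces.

Chase each element through φ then ψ: 1 → 3 → 1; 2 → 5 → 3; 3 → 6 → 2; 4 → 4 → 5; 5 → 8 → 9; 6 → 7 → 4; 7 → 2 → 8; 8 → 9 → 6; 9 → 1 → 7.
Collecting the images, φψ = [1 3 2 5 9 4 8 6 7].

1 3 2 5 9 4 8 6 7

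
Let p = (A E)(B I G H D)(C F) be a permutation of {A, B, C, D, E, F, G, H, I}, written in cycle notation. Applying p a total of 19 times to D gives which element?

H

D lies in the 5-cycle (B I G H D).
Powers repeat with period 5 on this cycle, and 19 mod 5 = 4, so p^19(D) = p^4(D).
Stepping 4 places around the cycle: D → B → I → G → H.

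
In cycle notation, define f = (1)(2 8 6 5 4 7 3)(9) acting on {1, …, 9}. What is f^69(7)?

7 lies in the 7-cycle (2 8 6 5 4 7 3).
Powers repeat with period 7 on this cycle, and 69 mod 7 = 6, so f^69(7) = f^6(7).
Stepping 6 places around the cycle: 7 → 3 → 2 → 8 → 6 → 5 → 4.

4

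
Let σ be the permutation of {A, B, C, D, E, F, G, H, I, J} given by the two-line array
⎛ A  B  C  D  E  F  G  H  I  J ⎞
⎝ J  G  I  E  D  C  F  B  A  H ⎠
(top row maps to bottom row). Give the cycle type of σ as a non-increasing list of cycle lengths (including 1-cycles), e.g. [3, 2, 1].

The disjoint cycles are (A, J, H, B, G, F, C, I)(D, E), with lengths 8, 2 in non-increasing order.

[8, 2]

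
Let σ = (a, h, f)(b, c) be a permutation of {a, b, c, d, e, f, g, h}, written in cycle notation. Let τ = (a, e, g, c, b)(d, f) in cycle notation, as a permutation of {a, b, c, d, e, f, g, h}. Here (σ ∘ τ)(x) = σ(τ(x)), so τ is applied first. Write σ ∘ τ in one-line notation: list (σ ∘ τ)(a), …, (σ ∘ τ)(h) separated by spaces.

e h c a g d b f

Chase each element through τ then σ: a → e → e; b → a → h; c → b → c; d → f → a; e → g → g; f → d → d; g → c → b; h → h → f.
So σ ∘ τ in one-line form is e h c a g d b f.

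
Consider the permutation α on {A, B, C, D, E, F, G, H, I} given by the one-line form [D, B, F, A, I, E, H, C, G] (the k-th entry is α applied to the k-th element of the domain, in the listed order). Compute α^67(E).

I

Tracing E → I → … returns to E after 6 steps, so E lies in a 6-cycle (C F E I G H).
Powers repeat with period 6 on this cycle, and 67 mod 6 = 1, so α^67(E) = α^1(E).
Stepping 1 place around the cycle: E → I.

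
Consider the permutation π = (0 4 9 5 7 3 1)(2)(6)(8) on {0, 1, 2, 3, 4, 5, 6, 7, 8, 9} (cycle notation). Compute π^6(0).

1

0 lies in the 7-cycle (0 4 9 5 7 3 1).
Stepping 6 places around the cycle: 0 → 4 → 9 → 5 → 7 → 3 → 1.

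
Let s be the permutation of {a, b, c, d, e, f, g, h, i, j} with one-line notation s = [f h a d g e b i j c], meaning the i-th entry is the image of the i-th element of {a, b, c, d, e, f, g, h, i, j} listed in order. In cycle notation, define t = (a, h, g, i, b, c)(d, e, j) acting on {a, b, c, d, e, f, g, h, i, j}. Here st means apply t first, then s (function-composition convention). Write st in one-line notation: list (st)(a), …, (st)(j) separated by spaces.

i a f g c e j b h d

(st)(x) = s(t(x)). Computing each image: s(t(a)) = s(h) = i, s(t(b)) = s(c) = a, s(t(c)) = s(a) = f, s(t(d)) = s(e) = g, s(t(e)) = s(j) = c, s(t(f)) = s(f) = e, s(t(g)) = s(i) = j, s(t(h)) = s(g) = b, s(t(i)) = s(b) = h, s(t(j)) = s(d) = d.
Hence st = [i a f g c e j b h d].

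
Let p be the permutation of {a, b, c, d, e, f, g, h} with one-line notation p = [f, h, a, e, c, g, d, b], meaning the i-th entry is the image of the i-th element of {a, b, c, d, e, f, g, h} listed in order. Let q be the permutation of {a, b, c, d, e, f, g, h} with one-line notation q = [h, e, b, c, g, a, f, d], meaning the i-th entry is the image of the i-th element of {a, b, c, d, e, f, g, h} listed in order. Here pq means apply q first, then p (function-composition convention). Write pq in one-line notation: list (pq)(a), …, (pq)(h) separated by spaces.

b c h a d f g e

(pq)(x) = p(q(x)). Computing each image: p(q(a)) = p(h) = b, p(q(b)) = p(e) = c, p(q(c)) = p(b) = h, p(q(d)) = p(c) = a, p(q(e)) = p(g) = d, p(q(f)) = p(a) = f, p(q(g)) = p(f) = g, p(q(h)) = p(d) = e.
Hence pq = [b c h a d f g e].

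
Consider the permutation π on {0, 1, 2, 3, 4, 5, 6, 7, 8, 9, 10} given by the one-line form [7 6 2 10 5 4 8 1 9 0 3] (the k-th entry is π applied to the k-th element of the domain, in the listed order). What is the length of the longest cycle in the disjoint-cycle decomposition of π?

Decomposing into disjoint cycles gives (0 7 1 6 8 9)(3 10)(4 5); the longest has length 6.

6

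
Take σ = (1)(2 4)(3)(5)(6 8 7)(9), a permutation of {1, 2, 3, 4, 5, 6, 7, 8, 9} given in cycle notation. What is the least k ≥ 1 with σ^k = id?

The cycle type of σ is (3, 2, 1, 1, 1, 1).
The order of σ is the least common multiple of its cycle lengths: lcm(3, 2) = 6.

6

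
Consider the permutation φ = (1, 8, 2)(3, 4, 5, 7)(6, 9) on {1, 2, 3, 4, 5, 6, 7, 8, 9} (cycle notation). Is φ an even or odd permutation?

even

The cycle lengths are 4, 3, 2.
A cycle of length ℓ contributes ℓ−1 transpositions, so φ is a product of 3 + 2 + 1 = 6 transpositions — even.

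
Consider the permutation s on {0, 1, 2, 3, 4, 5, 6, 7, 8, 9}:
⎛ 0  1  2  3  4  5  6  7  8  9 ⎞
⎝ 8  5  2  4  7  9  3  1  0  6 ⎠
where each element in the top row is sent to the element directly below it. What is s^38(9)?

4

Tracing 9 → 6 → … returns to 9 after 7 steps, so 9 lies in a 7-cycle (1, 5, 9, 6, 3, 4, 7).
Powers repeat with period 7 on this cycle, and 38 mod 7 = 3, so s^38(9) = s^3(9).
Stepping 3 places around the cycle: 9 → 6 → 3 → 4.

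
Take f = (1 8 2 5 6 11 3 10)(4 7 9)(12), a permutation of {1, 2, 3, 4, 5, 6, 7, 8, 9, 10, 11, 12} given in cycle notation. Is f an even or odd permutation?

odd

The cycle lengths are 8, 3, 1.
A cycle is odd iff its length is even; f has 1 even-length cycle, so sgn(f) = (−1)^1 and f is odd.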